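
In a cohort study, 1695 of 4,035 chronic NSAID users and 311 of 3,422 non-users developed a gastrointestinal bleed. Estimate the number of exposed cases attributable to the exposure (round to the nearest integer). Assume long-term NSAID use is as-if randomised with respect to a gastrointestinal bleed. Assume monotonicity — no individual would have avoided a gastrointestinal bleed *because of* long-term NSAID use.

p₁ = P(outcome | exposed) = 1695/4035 = 0.42007
p₀ = P(outcome | unexposed) = 311/3422 = 0.090883
PN = (p₁ − p₀)/p₁ = (0.42007 − 0.090883) / 0.42007 ≈ 0.78365.
Attributable cases ≈ PN × (exposed cases) = 0.78365 × 1695 ≈ 1328.29.

about 1328 cases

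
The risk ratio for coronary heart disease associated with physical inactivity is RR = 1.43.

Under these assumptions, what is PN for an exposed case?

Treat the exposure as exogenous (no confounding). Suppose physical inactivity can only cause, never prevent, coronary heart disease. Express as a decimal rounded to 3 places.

Under exogeneity and monotonicity, PN = (RR − 1) / RR = 1 − 1/RR.
PN = (1.43 − 1) / 1.43 = 0.43 / 1.43 ≈ 0.3007

PN ≈ 0.301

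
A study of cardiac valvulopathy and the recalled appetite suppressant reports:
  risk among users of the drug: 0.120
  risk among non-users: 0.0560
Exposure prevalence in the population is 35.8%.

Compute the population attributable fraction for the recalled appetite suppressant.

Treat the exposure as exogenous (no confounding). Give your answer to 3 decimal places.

PAF ≈ 0.290

Let p₁ = 0.12, p₀ = 0.056.
Overall risk P(Y=1) = π·p₁ + (1−π)·p₀ = 0.358×0.12 + 0.642×0.056 = 0.078912.
Under exogeneity, PAF = [P(Y=1) − p₀] / P(Y=1).
PAF = (0.078912 − 0.056) / 0.078912 ≈ 0.2903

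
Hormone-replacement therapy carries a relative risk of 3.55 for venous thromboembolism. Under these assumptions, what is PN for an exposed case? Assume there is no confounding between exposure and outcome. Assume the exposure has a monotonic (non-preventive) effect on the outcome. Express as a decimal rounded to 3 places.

Under exogeneity and monotonicity, PN = (RR − 1) / RR = 1 − 1/RR.
PN = (3.55 − 1) / 3.55 = 2.55 / 3.55 ≈ 0.7183

PN ≈ 0.718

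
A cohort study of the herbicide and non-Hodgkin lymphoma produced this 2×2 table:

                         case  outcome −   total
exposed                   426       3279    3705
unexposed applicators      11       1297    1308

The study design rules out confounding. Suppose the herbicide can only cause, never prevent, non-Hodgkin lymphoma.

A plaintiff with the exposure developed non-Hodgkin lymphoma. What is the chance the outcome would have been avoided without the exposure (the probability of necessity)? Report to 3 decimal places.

p₁ = P(outcome | exposed) = 426/3705 = 0.11498
p₀ = P(outcome | unexposed) = 11/1308 = 0.0084098
Under exogeneity and monotonicity, PN = (p₁ − p₀)/p₁.
PN = (0.11498 − 0.0084098) / 0.11498 ≈ 0.9269

PN ≈ 0.927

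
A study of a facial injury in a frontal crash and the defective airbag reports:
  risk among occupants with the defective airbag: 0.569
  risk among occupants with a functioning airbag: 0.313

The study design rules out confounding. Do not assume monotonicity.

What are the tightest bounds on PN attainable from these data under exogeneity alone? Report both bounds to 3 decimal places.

Let p₁ = 0.569, p₀ = 0.313.
Under exogeneity alone the bounds on PN are max{0,(p₁−p₀)/p₁} ≤ PN ≤ min{1,(1−p₀)/p₁}.
  lower = (p₁ − p₀)/p₁ = 0.256 / 0.569 ≈ 0.4499
  upper = min{1, (1 − p₀)/p₁} = 0.687 / 0.569 ≈ 1.2074 → capped at 1

0.450 ≤ PN ≤ 1.000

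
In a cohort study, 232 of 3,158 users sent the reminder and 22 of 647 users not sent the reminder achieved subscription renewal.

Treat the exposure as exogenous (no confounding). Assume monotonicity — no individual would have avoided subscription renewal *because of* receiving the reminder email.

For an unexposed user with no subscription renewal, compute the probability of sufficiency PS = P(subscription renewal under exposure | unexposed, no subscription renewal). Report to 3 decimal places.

PS ≈ 0.041

p₁ = P(outcome | exposed) = 232/3158 = 0.073464
p₀ = P(outcome | unexposed) = 22/647 = 0.034003
Under exogeneity and monotonicity, PS = (p₁ − p₀) / (1 − p₀).
PS = (0.073464 − 0.034003) / (1 − 0.034003) = 0.039461 / 0.966 ≈ 0.0409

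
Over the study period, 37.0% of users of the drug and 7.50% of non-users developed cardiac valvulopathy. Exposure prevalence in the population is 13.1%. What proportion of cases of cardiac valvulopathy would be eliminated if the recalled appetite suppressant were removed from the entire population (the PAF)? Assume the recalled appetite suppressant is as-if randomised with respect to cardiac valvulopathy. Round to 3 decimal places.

p₁ = 0.37, p₀ = 0.075.
Overall risk P(Y=1) = π·p₁ + (1−π)·p₀ = 0.131×0.37 + 0.869×0.075 = 0.11364.
Under exogeneity, PAF = [P(Y=1) − p₀] / P(Y=1).
PAF = (0.11364 − 0.075) / 0.11364 ≈ 0.3401

PAF ≈ 0.340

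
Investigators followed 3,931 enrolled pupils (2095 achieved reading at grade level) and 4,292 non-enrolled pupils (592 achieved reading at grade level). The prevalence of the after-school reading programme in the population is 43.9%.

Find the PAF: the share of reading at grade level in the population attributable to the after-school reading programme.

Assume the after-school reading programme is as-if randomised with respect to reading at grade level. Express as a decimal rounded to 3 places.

p₁ = P(outcome | exposed) = 2095/3931 = 0.53294
p₀ = P(outcome | unexposed) = 592/4292 = 0.13793
Overall risk P(Y=1) = π·p₁ + (1−π)·p₀ = 0.439×0.53294 + 0.561×0.13793 = 0.31134.
Under exogeneity, PAF = [P(Y=1) − p₀] / P(Y=1).
PAF = (0.31134 − 0.13793) / 0.31134 ≈ 0.5570

PAF ≈ 0.557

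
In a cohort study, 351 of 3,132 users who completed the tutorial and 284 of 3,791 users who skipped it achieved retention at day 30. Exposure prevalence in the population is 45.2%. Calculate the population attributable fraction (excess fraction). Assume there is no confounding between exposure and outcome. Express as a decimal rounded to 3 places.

PAF ≈ 0.183

p₁ = P(outcome | exposed) = 351/3132 = 0.11207
p₀ = P(outcome | unexposed) = 284/3791 = 0.074914
Overall risk P(Y=1) = π·p₁ + (1−π)·p₀ = 0.452×0.11207 + 0.548×0.074914 = 0.091708.
Under exogeneity, PAF = [P(Y=1) − p₀] / P(Y=1).
PAF = (0.091708 − 0.074914) / 0.091708 ≈ 0.1831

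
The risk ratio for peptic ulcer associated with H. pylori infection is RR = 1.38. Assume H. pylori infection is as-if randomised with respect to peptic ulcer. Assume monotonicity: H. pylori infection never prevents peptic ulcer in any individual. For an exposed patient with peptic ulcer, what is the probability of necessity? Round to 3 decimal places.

PN ≈ 0.275

Under exogeneity and monotonicity, PN = (RR − 1) / RR = 1 − 1/RR.
PN = (1.38 − 1) / 1.38 = 0.38 / 1.38 ≈ 0.2754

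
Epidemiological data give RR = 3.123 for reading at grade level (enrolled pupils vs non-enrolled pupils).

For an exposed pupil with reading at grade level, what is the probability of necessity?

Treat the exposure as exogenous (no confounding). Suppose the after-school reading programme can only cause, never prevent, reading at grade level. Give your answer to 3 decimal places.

Under exogeneity and monotonicity, PN = (RR − 1) / RR = 1 − 1/RR.
PN = (3.123 − 1) / 3.123 = 2.123 / 3.123 ≈ 0.6798

PN ≈ 0.680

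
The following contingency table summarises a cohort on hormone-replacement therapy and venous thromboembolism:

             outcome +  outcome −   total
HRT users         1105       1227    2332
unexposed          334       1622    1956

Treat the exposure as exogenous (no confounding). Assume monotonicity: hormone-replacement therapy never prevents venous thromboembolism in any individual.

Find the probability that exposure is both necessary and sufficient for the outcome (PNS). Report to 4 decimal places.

p₁ = P(outcome | exposed) = 1105/2332 = 0.47384
p₀ = P(outcome | unexposed) = 334/1956 = 0.17076
Under exogeneity and monotonicity, PNS = p₁ − p₀.
PNS = 0.47384 − 0.17076 = 0.30309

PNS ≈ 0.3031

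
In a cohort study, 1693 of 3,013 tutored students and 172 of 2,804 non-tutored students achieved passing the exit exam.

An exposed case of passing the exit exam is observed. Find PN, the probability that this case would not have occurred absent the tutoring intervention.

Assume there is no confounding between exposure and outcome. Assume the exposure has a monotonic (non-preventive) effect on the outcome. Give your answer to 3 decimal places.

p₁ = P(outcome | exposed) = 1693/3013 = 0.5619
p₀ = P(outcome | unexposed) = 172/2804 = 0.061341
Under exogeneity and monotonicity, PN = (p₁ − p₀) / p₁.
PN = (0.5619 − 0.061341) / 0.5619 = 0.50056 / 0.5619 ≈ 0.8908

PN ≈ 0.891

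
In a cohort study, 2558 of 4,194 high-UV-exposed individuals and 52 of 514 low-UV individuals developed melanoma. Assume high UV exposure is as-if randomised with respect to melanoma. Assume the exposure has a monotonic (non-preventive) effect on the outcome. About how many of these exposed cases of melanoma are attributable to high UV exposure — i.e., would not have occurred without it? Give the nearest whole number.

about 2134 cases

p₁ = P(outcome | exposed) = 2558/4194 = 0.60992
p₀ = P(outcome | unexposed) = 52/514 = 0.10117
PN = (p₁ − p₀)/p₁ = (0.60992 − 0.10117) / 0.60992 ≈ 0.83413.
Attributable cases ≈ PN × (exposed cases) = 0.83413 × 2558 ≈ 2133.70.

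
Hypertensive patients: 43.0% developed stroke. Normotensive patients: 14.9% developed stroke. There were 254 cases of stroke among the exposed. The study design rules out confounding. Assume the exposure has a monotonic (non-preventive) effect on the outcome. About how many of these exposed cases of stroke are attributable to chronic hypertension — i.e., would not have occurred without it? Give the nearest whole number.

about 166 cases

p₁ = 0.43, p₀ = 0.149.
PN = (p₁ − p₀)/p₁ = (0.43 − 0.149) / 0.43 ≈ 0.65349.
Attributable cases ≈ PN × (exposed cases) = 0.65349 × 254 ≈ 165.99.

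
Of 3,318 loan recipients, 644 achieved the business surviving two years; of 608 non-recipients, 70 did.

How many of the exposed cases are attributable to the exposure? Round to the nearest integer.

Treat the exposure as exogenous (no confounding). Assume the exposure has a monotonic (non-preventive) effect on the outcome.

about 262 cases

p₁ = P(outcome | exposed) = 644/3318 = 0.19409
p₀ = P(outcome | unexposed) = 70/608 = 0.11513
PN = (p₁ − p₀)/p₁ = (0.19409 − 0.11513) / 0.19409 ≈ 0.40682.
Attributable cases ≈ PN × (exposed cases) = 0.40682 × 644 ≈ 261.99.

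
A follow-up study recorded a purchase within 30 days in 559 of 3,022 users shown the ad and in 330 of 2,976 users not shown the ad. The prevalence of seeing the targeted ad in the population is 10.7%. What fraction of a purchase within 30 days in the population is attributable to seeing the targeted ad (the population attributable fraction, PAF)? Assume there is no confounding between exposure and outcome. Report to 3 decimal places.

p₁ = P(outcome | exposed) = 559/3022 = 0.18498
p₀ = P(outcome | unexposed) = 330/2976 = 0.11089
Overall risk P(Y=1) = π·p₁ + (1−π)·p₀ = 0.107×0.18498 + 0.893×0.11089 = 0.11881.
Under exogeneity, PAF = [P(Y=1) − p₀] / P(Y=1).
PAF = (0.11881 − 0.11089) / 0.11881 ≈ 0.0667

PAF ≈ 0.067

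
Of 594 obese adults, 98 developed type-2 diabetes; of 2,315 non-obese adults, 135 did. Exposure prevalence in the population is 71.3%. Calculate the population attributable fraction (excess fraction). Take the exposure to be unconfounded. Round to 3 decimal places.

PAF ≈ 0.566

p₁ = P(outcome | exposed) = 98/594 = 0.16498
p₀ = P(outcome | unexposed) = 135/2315 = 0.058315
Overall risk P(Y=1) = π·p₁ + (1−π)·p₀ = 0.713×0.16498 + 0.287×0.058315 = 0.13437.
Under exogeneity, PAF = [P(Y=1) − p₀] / P(Y=1).
PAF = (0.13437 − 0.058315) / 0.13437 ≈ 0.5660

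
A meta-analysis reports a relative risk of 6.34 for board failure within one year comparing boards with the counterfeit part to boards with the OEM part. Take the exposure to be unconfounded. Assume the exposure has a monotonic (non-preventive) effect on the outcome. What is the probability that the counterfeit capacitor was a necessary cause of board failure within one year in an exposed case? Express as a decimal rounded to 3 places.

PN ≈ 0.842

Under exogeneity and monotonicity, PN = (RR − 1) / RR = 1 − 1/RR.
PN = (6.34 − 1) / 6.34 = 5.34 / 6.34 ≈ 0.8423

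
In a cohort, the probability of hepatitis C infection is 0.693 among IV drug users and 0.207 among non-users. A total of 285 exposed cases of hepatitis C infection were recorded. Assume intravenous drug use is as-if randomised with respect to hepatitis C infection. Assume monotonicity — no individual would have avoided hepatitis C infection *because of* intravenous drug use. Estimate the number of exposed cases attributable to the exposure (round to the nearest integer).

Let p₁ = 0.693, p₀ = 0.207.
PN = (p₁ − p₀)/p₁ = (0.693 − 0.207) / 0.693 ≈ 0.70130.
Attributable cases ≈ PN × (exposed cases) = 0.70130 × 285 ≈ 199.87.

about 200 cases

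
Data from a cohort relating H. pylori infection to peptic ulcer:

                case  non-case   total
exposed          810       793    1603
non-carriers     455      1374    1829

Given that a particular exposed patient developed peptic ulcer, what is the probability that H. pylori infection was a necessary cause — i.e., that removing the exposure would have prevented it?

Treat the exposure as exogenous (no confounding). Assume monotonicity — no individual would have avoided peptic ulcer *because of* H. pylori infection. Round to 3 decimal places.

p₁ = P(outcome | exposed) = 810/1603 = 0.5053
p₀ = P(outcome | unexposed) = 455/1829 = 0.24877
Under exogeneity and monotonicity, PN = (p₁ − p₀)/p₁.
PN = (0.5053 − 0.24877) / 0.5053 ≈ 0.5077

PN ≈ 0.508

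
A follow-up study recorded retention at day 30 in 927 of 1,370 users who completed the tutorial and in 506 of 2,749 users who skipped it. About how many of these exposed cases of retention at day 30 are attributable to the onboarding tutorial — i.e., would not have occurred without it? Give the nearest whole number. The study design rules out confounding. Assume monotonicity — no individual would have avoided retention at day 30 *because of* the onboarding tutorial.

about 675 cases

p₁ = P(outcome | exposed) = 927/1370 = 0.67664
p₀ = P(outcome | unexposed) = 506/2749 = 0.18407
PN = (p₁ − p₀)/p₁ = (0.67664 − 0.18407) / 0.67664 ≈ 0.72797.
Attributable cases ≈ PN × (exposed cases) = 0.72797 × 927 ≈ 674.83.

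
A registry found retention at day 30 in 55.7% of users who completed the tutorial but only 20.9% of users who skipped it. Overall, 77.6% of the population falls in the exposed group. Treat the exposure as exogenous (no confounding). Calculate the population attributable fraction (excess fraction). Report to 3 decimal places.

p₁ = 0.557, p₀ = 0.209.
Overall risk P(Y=1) = π·p₁ + (1−π)·p₀ = 0.776×0.557 + 0.224×0.209 = 0.47905.
Under exogeneity, PAF = [P(Y=1) − p₀] / P(Y=1).
PAF = (0.47905 − 0.209) / 0.47905 ≈ 0.5637

PAF ≈ 0.564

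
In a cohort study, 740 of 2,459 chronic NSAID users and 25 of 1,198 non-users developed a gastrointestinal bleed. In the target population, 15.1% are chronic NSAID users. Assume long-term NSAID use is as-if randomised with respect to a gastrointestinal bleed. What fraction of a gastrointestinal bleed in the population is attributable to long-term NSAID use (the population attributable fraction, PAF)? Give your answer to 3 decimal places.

PAF ≈ 0.670

p₁ = P(outcome | exposed) = 740/2459 = 0.30094
p₀ = P(outcome | unexposed) = 25/1198 = 0.020868
Overall risk P(Y=1) = π·p₁ + (1−π)·p₀ = 0.151×0.30094 + 0.849×0.020868 = 0.063158.
Under exogeneity, PAF = [P(Y=1) − p₀] / P(Y=1).
PAF = (0.063158 − 0.020868) / 0.063158 ≈ 0.6696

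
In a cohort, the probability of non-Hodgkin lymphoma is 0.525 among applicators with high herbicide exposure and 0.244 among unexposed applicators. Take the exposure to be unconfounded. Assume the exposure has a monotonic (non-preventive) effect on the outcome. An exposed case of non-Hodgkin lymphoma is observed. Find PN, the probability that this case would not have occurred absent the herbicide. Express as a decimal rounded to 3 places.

PN ≈ 0.535

Let p₁ = 0.525, p₀ = 0.244.
Under exogeneity and monotonicity, PN = (p₁ − p₀) / p₁.
PN = (0.525 − 0.244) / 0.525 = 0.281 / 0.525 ≈ 0.5352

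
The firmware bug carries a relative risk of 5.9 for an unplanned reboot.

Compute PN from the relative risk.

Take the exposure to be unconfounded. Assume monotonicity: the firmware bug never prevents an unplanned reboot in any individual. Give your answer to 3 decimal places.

PN ≈ 0.831

Under exogeneity and monotonicity, PN = (RR − 1) / RR = 1 − 1/RR.
PN = (5.9 − 1) / 5.9 = 4.9 / 5.9 ≈ 0.8305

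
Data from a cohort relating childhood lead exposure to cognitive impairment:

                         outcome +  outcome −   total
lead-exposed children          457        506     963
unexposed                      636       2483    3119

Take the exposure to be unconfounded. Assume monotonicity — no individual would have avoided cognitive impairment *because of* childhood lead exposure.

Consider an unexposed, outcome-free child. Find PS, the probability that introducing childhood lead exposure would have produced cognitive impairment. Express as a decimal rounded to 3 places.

PS ≈ 0.340

p₁ = P(outcome | exposed) = 457/963 = 0.47456
p₀ = P(outcome | unexposed) = 636/3119 = 0.20391
Under exogeneity and monotonicity, PS = (p₁ − p₀)/(1 − p₀).
PS = (0.47456 − 0.20391) / 0.79609 ≈ 0.3400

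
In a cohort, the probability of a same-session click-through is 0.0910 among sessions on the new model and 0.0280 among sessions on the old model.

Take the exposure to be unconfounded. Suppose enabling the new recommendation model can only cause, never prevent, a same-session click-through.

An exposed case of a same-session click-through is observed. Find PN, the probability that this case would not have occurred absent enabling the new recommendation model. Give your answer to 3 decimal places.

Let p₁ = 0.091, p₀ = 0.028.
Under exogeneity and monotonicity, PN = (p₁ − p₀) / p₁.
PN = (0.091 − 0.028) / 0.091 = 0.063 / 0.091 ≈ 0.6923

PN ≈ 0.692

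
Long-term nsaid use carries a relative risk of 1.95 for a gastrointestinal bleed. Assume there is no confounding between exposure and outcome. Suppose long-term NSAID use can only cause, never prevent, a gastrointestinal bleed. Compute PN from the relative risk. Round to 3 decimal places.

Under exogeneity and monotonicity, PN = (RR − 1) / RR = 1 − 1/RR.
PN = (1.95 − 1) / 1.95 = 0.95 / 1.95 ≈ 0.4872

PN ≈ 0.487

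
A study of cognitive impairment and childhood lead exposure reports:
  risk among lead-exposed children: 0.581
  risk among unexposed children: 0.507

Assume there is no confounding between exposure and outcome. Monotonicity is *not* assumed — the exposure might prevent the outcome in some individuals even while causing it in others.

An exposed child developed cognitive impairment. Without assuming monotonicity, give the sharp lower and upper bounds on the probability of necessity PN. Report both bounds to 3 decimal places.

Let p₁ = 0.581, p₀ = 0.507.
Under exogeneity alone the bounds on PN are max{0,(p₁−p₀)/p₁} ≤ PN ≤ min{1,(1−p₀)/p₁}.
  lower = (p₁ − p₀)/p₁ = 0.074 / 0.581 ≈ 0.1274
  upper = min{1, (1 − p₀)/p₁} = 0.493 / 0.581 ≈ 0.8485

0.127 ≤ PN ≤ 0.849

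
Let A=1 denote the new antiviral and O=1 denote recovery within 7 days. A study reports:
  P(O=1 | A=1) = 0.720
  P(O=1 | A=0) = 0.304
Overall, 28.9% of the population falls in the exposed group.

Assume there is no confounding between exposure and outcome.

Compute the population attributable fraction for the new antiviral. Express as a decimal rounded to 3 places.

PAF ≈ 0.283

Let p₁ = 0.72, p₀ = 0.304.
Overall risk P(Y=1) = π·p₁ + (1−π)·p₀ = 0.289×0.72 + 0.711×0.304 = 0.42422.
Under exogeneity, PAF = [P(Y=1) − p₀] / P(Y=1).
PAF = (0.42422 − 0.304) / 0.42422 ≈ 0.2834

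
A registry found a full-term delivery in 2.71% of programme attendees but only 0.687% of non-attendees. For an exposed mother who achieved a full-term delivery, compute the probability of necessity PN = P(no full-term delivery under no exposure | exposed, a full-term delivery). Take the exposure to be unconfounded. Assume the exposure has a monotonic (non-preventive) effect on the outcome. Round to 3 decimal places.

p₁ = 0.0271, p₀ = 0.00687.
Under exogeneity and monotonicity, PN = (p₁ − p₀) / p₁.
PN = (0.0271 − 0.00687) / 0.0271 = 0.02023 / 0.0271 ≈ 0.7465

PN ≈ 0.746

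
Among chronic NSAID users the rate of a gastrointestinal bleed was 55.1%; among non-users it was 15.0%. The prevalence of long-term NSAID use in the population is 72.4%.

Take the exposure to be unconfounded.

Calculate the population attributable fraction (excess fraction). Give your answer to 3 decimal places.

PAF ≈ 0.659

p₁ = 0.551, p₀ = 0.15.
Overall risk P(Y=1) = π·p₁ + (1−π)·p₀ = 0.724×0.551 + 0.276×0.15 = 0.44032.
Under exogeneity, PAF = [P(Y=1) − p₀] / P(Y=1).
PAF = (0.44032 − 0.15) / 0.44032 ≈ 0.6593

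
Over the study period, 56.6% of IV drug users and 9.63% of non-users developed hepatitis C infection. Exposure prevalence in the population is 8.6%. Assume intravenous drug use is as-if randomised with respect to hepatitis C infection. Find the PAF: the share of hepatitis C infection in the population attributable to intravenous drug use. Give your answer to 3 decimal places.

PAF ≈ 0.296

p₁ = 0.566, p₀ = 0.0963.
Overall risk P(Y=1) = π·p₁ + (1−π)·p₀ = 0.086×0.566 + 0.914×0.0963 = 0.13669.
Under exogeneity, PAF = [P(Y=1) − p₀] / P(Y=1).
PAF = (0.13669 − 0.0963) / 0.13669 ≈ 0.2955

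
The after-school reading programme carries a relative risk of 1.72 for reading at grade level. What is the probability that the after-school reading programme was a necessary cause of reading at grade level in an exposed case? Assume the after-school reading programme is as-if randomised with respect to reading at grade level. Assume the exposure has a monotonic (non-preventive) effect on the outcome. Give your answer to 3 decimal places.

Under exogeneity and monotonicity, PN = (RR − 1) / RR = 1 − 1/RR.
PN = (1.72 − 1) / 1.72 = 0.72 / 1.72 ≈ 0.4186

PN ≈ 0.419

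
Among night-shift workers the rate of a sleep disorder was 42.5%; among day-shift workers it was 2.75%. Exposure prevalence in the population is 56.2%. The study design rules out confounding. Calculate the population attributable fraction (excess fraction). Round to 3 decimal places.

p₁ = 0.425, p₀ = 0.0275.
Overall risk P(Y=1) = π·p₁ + (1−π)·p₀ = 0.562×0.425 + 0.438×0.0275 = 0.25089.
Under exogeneity, PAF = [P(Y=1) − p₀] / P(Y=1).
PAF = (0.25089 − 0.0275) / 0.25089 ≈ 0.8904

PAF ≈ 0.890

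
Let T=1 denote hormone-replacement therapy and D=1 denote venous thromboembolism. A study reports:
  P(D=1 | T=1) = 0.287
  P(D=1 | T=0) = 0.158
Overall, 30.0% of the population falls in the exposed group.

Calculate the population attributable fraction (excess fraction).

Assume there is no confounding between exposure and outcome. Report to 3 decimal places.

PAF ≈ 0.197

Let p₁ = 0.287, p₀ = 0.158.
Overall risk P(Y=1) = π·p₁ + (1−π)·p₀ = 0.3×0.287 + 0.7×0.158 = 0.1967.
Under exogeneity, PAF = [P(Y=1) − p₀] / P(Y=1).
PAF = (0.1967 − 0.158) / 0.1967 ≈ 0.1967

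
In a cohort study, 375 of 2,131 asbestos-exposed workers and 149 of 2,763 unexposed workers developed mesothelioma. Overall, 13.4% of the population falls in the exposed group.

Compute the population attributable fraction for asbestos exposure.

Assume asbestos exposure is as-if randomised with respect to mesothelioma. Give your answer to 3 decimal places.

p₁ = P(outcome | exposed) = 375/2131 = 0.17597
p₀ = P(outcome | unexposed) = 149/2763 = 0.053927
Overall risk P(Y=1) = π·p₁ + (1−π)·p₀ = 0.134×0.17597 + 0.866×0.053927 = 0.070281.
Under exogeneity, PAF = [P(Y=1) − p₀] / P(Y=1).
PAF = (0.070281 − 0.053927) / 0.070281 ≈ 0.2327

PAF ≈ 0.233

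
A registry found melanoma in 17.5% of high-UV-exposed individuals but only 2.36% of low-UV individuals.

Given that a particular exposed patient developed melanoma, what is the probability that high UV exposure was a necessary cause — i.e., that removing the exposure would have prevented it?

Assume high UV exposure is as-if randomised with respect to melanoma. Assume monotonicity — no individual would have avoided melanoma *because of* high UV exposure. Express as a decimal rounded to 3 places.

PN ≈ 0.865

p₁ = 0.175, p₀ = 0.0236.
Under exogeneity and monotonicity, PN = (p₁ − p₀) / p₁.
PN = (0.175 − 0.0236) / 0.175 = 0.1514 / 0.175 ≈ 0.8651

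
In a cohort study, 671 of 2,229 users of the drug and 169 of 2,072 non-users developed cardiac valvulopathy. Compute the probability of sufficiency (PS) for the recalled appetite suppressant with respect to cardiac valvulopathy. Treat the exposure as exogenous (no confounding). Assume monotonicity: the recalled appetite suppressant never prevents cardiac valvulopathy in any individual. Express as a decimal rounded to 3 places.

PS ≈ 0.239

p₁ = P(outcome | exposed) = 671/2229 = 0.30103
p₀ = P(outcome | unexposed) = 169/2072 = 0.081564
Under exogeneity and monotonicity, PS = (p₁ − p₀) / (1 − p₀).
PS = (0.30103 − 0.081564) / (1 − 0.081564) = 0.21947 / 0.91844 ≈ 0.2390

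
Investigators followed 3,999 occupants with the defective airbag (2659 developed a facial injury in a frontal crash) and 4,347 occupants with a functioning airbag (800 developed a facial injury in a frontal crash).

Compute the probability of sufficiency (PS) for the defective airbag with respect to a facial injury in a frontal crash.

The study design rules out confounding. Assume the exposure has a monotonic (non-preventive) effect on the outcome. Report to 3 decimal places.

PS ≈ 0.589

p₁ = P(outcome | exposed) = 2659/3999 = 0.66492
p₀ = P(outcome | unexposed) = 800/4347 = 0.18403
Under exogeneity and monotonicity, PS = (p₁ − p₀) / (1 − p₀).
PS = (0.66492 − 0.18403) / (1 − 0.18403) = 0.48088 / 0.81597 ≈ 0.5893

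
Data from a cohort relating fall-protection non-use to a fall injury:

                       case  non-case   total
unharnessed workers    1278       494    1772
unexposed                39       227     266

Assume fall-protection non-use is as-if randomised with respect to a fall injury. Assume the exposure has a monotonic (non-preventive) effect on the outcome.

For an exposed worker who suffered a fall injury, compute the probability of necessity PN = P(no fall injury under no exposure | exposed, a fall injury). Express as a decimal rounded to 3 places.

PN ≈ 0.797

p₁ = P(outcome | exposed) = 1278/1772 = 0.72122
p₀ = P(outcome | unexposed) = 39/266 = 0.14662
Under exogeneity and monotonicity, PN = (p₁ − p₀)/p₁.
PN = (0.72122 − 0.14662) / 0.72122 ≈ 0.7967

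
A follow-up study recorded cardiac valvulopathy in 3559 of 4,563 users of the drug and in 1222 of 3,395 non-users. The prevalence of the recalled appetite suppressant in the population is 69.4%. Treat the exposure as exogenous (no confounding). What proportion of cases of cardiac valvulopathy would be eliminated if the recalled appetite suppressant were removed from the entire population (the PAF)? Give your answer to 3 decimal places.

p₁ = P(outcome | exposed) = 3559/4563 = 0.77997
p₀ = P(outcome | unexposed) = 1222/3395 = 0.35994
Overall risk P(Y=1) = π·p₁ + (1−π)·p₀ = 0.694×0.77997 + 0.306×0.35994 = 0.65144.
Under exogeneity, PAF = [P(Y=1) − p₀] / P(Y=1).
PAF = (0.65144 − 0.35994) / 0.65144 ≈ 0.4475

PAF ≈ 0.447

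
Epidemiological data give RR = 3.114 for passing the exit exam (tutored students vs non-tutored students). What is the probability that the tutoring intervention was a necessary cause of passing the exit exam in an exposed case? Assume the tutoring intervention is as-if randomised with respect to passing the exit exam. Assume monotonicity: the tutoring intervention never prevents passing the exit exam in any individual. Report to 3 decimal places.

PN ≈ 0.679

Under exogeneity and monotonicity, PN = (RR − 1) / RR = 1 − 1/RR.
PN = (3.114 − 1) / 3.114 = 2.114 / 3.114 ≈ 0.6789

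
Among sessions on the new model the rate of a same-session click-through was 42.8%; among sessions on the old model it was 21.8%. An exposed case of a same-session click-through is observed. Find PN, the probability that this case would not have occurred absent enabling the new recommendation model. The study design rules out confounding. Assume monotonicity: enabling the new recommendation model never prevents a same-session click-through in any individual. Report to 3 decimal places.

PN ≈ 0.491

p₁ = 0.428, p₀ = 0.218.
Under exogeneity and monotonicity, PN = (p₁ − p₀) / p₁.
PN = (0.428 − 0.218) / 0.428 = 0.21 / 0.428 ≈ 0.4907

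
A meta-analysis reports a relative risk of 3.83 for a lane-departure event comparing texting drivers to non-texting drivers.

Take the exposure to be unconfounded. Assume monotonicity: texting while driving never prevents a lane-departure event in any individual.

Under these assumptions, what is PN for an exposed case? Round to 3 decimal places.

PN ≈ 0.739

Under exogeneity and monotonicity, PN = (RR − 1) / RR = 1 − 1/RR.
PN = (3.83 − 1) / 3.83 = 2.83 / 3.83 ≈ 0.7389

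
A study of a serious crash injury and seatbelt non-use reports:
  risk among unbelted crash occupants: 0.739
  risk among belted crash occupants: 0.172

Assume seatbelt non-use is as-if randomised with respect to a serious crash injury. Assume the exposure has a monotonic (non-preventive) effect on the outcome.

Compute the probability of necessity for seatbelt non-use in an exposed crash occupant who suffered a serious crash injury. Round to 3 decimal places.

Let p₁ = 0.739, p₀ = 0.172.
Under exogeneity and monotonicity, PN = (p₁ − p₀) / p₁.
PN = (0.739 − 0.172) / 0.739 = 0.567 / 0.739 ≈ 0.7673

PN ≈ 0.767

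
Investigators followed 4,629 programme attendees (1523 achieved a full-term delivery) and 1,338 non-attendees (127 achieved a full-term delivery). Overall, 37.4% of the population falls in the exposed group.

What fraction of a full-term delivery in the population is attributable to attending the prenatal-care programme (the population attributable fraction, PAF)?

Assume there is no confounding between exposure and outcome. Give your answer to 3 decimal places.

p₁ = P(outcome | exposed) = 1523/4629 = 0.32901
p₀ = P(outcome | unexposed) = 127/1338 = 0.094918
Overall risk P(Y=1) = π·p₁ + (1−π)·p₀ = 0.374×0.32901 + 0.626×0.094918 = 0.18247.
Under exogeneity, PAF = [P(Y=1) − p₀] / P(Y=1).
PAF = (0.18247 − 0.094918) / 0.18247 ≈ 0.4798

PAF ≈ 0.480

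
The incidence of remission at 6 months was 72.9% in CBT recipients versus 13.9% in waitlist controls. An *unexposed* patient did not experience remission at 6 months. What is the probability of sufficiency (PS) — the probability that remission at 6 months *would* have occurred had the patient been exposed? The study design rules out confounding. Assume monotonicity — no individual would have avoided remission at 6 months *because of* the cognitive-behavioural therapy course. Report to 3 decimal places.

PS ≈ 0.685

p₁ = 0.729, p₀ = 0.139.
Under exogeneity and monotonicity, PS = (p₁ − p₀) / (1 − p₀).
PS = (0.729 − 0.139) / (1 − 0.139) = 0.59 / 0.861 ≈ 0.6852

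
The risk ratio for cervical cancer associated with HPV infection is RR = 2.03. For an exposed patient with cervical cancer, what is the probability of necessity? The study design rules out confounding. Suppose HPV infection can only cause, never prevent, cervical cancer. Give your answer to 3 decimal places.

Under exogeneity and monotonicity, PN = (RR − 1) / RR = 1 − 1/RR.
PN = (2.03 − 1) / 2.03 = 1.03 / 2.03 ≈ 0.5074

PN ≈ 0.507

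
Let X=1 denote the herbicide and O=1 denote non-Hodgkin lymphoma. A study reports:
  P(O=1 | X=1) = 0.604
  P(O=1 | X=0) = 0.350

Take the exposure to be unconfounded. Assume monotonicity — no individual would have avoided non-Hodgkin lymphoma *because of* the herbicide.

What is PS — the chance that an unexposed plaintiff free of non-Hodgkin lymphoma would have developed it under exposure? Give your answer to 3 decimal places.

PS ≈ 0.391

Let p₁ = 0.604, p₀ = 0.35.
Under exogeneity and monotonicity, PS = (p₁ − p₀) / (1 − p₀).
PS = (0.604 − 0.35) / (1 − 0.35) = 0.254 / 0.65 ≈ 0.3908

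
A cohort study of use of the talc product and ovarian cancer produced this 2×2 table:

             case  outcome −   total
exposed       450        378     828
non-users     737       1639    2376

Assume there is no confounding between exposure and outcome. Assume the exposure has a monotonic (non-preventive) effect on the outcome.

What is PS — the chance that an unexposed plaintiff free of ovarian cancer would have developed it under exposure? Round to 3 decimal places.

PS ≈ 0.338

p₁ = P(outcome | exposed) = 450/828 = 0.54348
p₀ = P(outcome | unexposed) = 737/2376 = 0.31019
Under exogeneity and monotonicity, PS = (p₁ − p₀) / (1 − p₀).
PS = (0.54348 − 0.31019) / (1 − 0.31019) = 0.23329 / 0.68981 ≈ 0.3382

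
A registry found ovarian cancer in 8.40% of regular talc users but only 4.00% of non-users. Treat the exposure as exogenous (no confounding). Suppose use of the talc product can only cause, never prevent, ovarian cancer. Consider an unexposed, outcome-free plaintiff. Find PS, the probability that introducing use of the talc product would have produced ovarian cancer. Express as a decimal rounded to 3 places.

PS ≈ 0.046

p₁ = 0.084, p₀ = 0.04.
Under exogeneity and monotonicity, PS = (p₁ − p₀) / (1 − p₀).
PS = (0.084 − 0.04) / (1 − 0.04) = 0.044 / 0.96 ≈ 0.0458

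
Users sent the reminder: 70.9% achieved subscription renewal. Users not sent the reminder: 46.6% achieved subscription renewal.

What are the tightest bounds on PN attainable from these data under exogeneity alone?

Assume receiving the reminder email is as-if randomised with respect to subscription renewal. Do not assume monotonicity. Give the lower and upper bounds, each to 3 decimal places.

0.343 ≤ PN ≤ 0.753

p₁ = 0.709, p₀ = 0.466.
Under exogeneity alone the bounds on PN are max{0,(p₁−p₀)/p₁} ≤ PN ≤ min{1,(1−p₀)/p₁}.
  lower = (p₁ − p₀)/p₁ = 0.243 / 0.709 ≈ 0.3427
  upper = min{1, (1 − p₀)/p₁} = 0.534 / 0.709 ≈ 0.7532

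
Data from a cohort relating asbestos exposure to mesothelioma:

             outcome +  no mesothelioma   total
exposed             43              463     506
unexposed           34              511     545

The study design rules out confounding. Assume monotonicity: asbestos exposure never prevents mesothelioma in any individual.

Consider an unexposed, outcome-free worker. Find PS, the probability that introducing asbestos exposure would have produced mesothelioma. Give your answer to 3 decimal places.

PS ≈ 0.024

p₁ = P(outcome | exposed) = 43/506 = 0.08498
p₀ = P(outcome | unexposed) = 34/545 = 0.062385
Under exogeneity and monotonicity, PS = (p₁ − p₀) / (1 − p₀).
PS = (0.08498 − 0.062385) / (1 − 0.062385) = 0.022595 / 0.93761 ≈ 0.0241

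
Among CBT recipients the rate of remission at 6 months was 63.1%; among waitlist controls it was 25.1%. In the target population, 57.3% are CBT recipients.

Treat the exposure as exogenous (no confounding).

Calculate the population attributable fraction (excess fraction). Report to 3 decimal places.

PAF ≈ 0.465

p₁ = 0.631, p₀ = 0.251.
Overall risk P(Y=1) = π·p₁ + (1−π)·p₀ = 0.573×0.631 + 0.427×0.251 = 0.46874.
Under exogeneity, PAF = [P(Y=1) − p₀] / P(Y=1).
PAF = (0.46874 − 0.251) / 0.46874 ≈ 0.4645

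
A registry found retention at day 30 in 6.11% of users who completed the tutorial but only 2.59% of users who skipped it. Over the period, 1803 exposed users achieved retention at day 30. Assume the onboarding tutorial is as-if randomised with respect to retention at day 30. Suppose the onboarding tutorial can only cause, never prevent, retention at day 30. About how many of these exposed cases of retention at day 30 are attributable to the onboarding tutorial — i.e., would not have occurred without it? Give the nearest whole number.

about 1039 cases

p₁ = 0.0611, p₀ = 0.0259.
PN = (p₁ − p₀)/p₁ = (0.0611 − 0.0259) / 0.0611 ≈ 0.57610.
Attributable cases ≈ PN × (exposed cases) = 0.57610 × 1803 ≈ 1038.72.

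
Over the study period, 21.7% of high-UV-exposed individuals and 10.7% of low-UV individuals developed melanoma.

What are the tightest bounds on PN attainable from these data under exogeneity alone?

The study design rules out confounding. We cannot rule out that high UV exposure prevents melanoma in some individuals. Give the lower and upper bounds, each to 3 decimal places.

0.507 ≤ PN ≤ 1.000

p₁ = 0.217, p₀ = 0.107.
Under exogeneity alone the bounds on PN are max{0,(p₁−p₀)/p₁} ≤ PN ≤ min{1,(1−p₀)/p₁}.
  lower = (p₁ − p₀)/p₁ = 0.11 / 0.217 ≈ 0.5069
  upper = min{1, (1 − p₀)/p₁} = 0.893 / 0.217 ≈ 4.1152 → capped at 1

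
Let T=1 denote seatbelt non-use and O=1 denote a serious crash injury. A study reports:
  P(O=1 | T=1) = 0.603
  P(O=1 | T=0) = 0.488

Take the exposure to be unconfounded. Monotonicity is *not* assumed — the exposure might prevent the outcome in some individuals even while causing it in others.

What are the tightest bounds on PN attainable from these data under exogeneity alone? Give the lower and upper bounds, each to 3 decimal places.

0.191 ≤ PN ≤ 0.849

Let p₁ = 0.603, p₀ = 0.488.
Under exogeneity alone the bounds on PN are max{0,(p₁−p₀)/p₁} ≤ PN ≤ min{1,(1−p₀)/p₁}.
  lower = (p₁ − p₀)/p₁ = 0.115 / 0.603 ≈ 0.1907
  upper = min{1, (1 − p₀)/p₁} = 0.512 / 0.603 ≈ 0.8491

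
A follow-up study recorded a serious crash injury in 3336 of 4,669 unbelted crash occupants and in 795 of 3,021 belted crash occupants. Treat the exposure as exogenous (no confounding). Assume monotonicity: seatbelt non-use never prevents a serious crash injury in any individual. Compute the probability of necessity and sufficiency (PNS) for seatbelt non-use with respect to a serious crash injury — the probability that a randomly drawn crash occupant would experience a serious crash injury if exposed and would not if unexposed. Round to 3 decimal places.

PNS ≈ 0.451

p₁ = P(outcome | exposed) = 3336/4669 = 0.7145
p₀ = P(outcome | unexposed) = 795/3021 = 0.26316
Under exogeneity and monotonicity, PNS = p₁ − p₀.
PNS = 0.7145 − 0.26316 = 0.45134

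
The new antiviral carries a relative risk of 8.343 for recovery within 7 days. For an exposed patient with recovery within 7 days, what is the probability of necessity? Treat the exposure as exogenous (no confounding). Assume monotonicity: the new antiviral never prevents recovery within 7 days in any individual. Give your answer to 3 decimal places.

PN ≈ 0.880

Under exogeneity and monotonicity, PN = (RR − 1) / RR = 1 − 1/RR.
PN = (8.343 − 1) / 8.343 = 7.343 / 8.343 ≈ 0.8801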